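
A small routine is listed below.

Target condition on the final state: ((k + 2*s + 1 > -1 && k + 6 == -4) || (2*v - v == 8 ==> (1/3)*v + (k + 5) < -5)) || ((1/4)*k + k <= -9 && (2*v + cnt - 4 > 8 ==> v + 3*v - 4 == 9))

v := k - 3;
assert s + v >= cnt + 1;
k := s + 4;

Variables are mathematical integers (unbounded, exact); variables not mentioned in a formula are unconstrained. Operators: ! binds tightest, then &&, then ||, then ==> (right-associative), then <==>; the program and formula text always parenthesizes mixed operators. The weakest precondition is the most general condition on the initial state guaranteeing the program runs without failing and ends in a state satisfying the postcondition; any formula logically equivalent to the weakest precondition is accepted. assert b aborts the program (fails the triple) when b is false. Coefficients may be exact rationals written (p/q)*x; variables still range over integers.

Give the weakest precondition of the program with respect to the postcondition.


Working backward. After the program, the postcondition ((k + 2*s + 1 > -1 && k + 6 == -4) || (2*v - v == 8 ==> (1/3)*v + (k + 5) < -5)) || ((1/4)*k + k <= -9 && (2*v + cnt - 4 > 8 ==> v + 3*v - 4 == 9)) must hold; in canonical form it is (k + 2*s > -2 && k == -10) || (v == 8 ==> k + (1/3)*v < -10) || ((5/4)*k <= -9 && (cnt + 2*v > 12 ==> 4*v == 13)).
Before k := s + 4: (3*s > -6 && s == -14) || (v == 8 ==> s + (1/3)*v < -14) || ((5/4)*s <= -14 && (cnt + 2*v > 12 ==> 4*v == 13))
Before assert s + v >= cnt + 1: s + v >= cnt + 1 && ((3*s > -6 && s == -14) || (v == 8 ==> s + (1/3)*v < -14) || ((5/4)*s <= -14 && (cnt + 2*v > 12 ==> 4*v == 13)))
Before v := k - 3: k + s >= cnt + 4 && ((3*s > -6 && s == -14) || (k == 11 ==> (1/3)*k + s < -13) || ((5/4)*s <= -14 && (cnt + 2*k > 18 ==> 4*k == 25)))
Answer: WP = k + s >= cnt + 4 && ((3*s > -6 && s == -14) || (k == 11 ==> (1/3)*k + s < -13) || ((5/4)*s <= -14 && (cnt + 2*k > 18 ==> 4*k == 25)))


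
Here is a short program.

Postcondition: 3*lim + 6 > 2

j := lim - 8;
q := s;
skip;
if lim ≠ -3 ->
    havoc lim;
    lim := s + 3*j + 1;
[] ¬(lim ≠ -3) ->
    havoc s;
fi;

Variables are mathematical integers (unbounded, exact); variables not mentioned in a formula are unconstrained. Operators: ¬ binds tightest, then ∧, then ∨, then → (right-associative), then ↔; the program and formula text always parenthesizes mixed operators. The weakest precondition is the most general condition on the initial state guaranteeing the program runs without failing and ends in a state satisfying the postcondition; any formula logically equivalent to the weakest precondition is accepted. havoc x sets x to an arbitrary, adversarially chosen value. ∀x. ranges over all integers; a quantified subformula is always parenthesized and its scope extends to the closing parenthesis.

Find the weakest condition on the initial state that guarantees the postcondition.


Working backward. After the program, the postcondition 3*lim + 6 > 2 must hold; in canonical form it is 3*lim > -4.
Then branch requires 9*j + 3*s > -7; else branch requires 3*lim > -4.
Before the if: (lim ≠ -3 → 9*j + 3*s > -7) ∧ ((¬(lim ≠ -3)) → 3*lim > -4)
Before skip: (lim ≠ -3 → 9*j + 3*s > -7) ∧ ((¬(lim ≠ -3)) → 3*lim > -4)
Before q := s: (lim ≠ -3 → 9*j + 3*s > -7) ∧ ((¬(lim ≠ -3)) → 3*lim > -4)
Before j := lim - 8: (lim ≠ -3 → 9*lim + 3*s > 65) ∧ ((¬(lim ≠ -3)) → 3*lim > -4)
Answer: WP = (lim ≠ -3 → 9*lim + 3*s > 65) ∧ ((¬(lim ≠ -3)) → 3*lim > -4)


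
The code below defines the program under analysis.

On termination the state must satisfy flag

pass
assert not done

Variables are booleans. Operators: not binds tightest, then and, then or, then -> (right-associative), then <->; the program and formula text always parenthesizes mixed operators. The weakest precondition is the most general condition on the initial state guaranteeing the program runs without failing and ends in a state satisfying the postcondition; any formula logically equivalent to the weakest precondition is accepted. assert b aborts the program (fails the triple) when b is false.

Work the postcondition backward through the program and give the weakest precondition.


Working backward. After the program, flag must hold.
Before assert not done: (not done) and flag
Before skip: (not done) and flag
Answer: WP = (not done) and flag


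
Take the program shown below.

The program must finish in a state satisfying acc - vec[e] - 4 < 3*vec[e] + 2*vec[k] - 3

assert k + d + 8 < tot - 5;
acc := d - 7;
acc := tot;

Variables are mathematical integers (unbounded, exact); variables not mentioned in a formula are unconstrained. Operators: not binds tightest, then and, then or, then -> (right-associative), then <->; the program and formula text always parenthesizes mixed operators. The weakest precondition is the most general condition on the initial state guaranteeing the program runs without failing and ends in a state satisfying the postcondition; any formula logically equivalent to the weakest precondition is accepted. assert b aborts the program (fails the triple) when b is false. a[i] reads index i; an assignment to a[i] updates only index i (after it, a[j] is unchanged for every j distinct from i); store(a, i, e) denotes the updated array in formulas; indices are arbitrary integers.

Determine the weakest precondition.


Working backward. After the program, the postcondition acc - vec[e] - 4 < 3*vec[e] + 2*vec[k] - 3 must hold; in canonical form it is acc < 4*vec[e] + 2*vec[k] + 1.
Before acc := tot: tot < 4*vec[e] + 2*vec[k] + 1
Before acc := d - 7: tot < 4*vec[e] + 2*vec[k] + 1
Before assert k + d + 8 < tot - 5: d + k < tot - 13 and tot < 4*vec[e] + 2*vec[k] + 1
Answer: WP = d + k < tot - 13 and tot < 4*vec[e] + 2*vec[k] + 1


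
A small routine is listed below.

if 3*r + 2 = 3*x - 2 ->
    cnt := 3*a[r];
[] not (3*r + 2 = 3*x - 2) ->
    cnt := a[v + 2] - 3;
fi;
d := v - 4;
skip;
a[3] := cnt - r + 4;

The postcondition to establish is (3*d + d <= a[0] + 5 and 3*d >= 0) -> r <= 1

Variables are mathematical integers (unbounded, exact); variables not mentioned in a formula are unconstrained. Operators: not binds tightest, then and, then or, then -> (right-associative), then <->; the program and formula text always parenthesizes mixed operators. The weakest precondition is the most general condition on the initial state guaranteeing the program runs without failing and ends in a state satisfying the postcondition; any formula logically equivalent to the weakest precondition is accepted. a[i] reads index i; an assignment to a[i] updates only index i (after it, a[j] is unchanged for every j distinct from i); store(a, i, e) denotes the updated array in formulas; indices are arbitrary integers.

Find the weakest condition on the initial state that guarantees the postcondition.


Working backward. After the program, the postcondition (3*d + d <= a[0] + 5 and 3*d >= 0) -> r <= 1 must hold; in canonical form it is (4*d <= a[0] + 5 and 3*d >= 0) -> r <= 1.
Before a[3] := cnt - r + 4: (4*d <= a[0] + 5 and 3*d >= 0) -> r <= 1
Before skip: (4*d <= a[0] + 5 and 3*d >= 0) -> r <= 1
Before d := v - 4: (4*v <= a[0] + 21 and 3*v >= 12) -> r <= 1
Then branch requires (4*v <= a[0] + 21 and 3*v >= 12) -> r <= 1; else branch requires (4*v <= a[0] + 21 and 3*v >= 12) -> r <= 1.
Before the if: (3*r = 3*x - 4 -> ((4*v <= a[0] + 21 and 3*v >= 12) -> r <= 1)) and ((not (3*r = 3*x - 4)) -> ((4*v <= a[0] + 21 and 3*v >= 12) -> r <= 1))
Answer: WP = (3*r = 3*x - 4 -> ((4*v <= a[0] + 21 and 3*v >= 12) -> r <= 1)) and ((not (3*r = 3*x - 4)) -> ((4*v <= a[0] + 21 and 3*v >= 12) -> r <= 1))


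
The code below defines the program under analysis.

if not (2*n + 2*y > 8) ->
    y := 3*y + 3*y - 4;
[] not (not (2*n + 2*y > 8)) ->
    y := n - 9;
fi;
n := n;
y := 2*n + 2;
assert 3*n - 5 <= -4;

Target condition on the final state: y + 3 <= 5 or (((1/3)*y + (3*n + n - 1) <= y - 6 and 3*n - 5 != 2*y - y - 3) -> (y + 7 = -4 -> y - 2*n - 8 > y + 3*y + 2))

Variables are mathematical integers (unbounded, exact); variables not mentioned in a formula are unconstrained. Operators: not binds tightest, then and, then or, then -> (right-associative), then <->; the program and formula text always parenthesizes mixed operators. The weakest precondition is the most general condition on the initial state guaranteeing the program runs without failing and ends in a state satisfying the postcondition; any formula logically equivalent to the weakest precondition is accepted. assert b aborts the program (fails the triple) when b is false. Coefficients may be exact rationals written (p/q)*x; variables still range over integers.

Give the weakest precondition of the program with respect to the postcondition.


Working backward. After the program, the postcondition y + 3 <= 5 or (((1/3)*y + (3*n + n - 1) <= y - 6 and 3*n - 5 != 2*y - y - 3) -> (y + 7 = -4 -> y - 2*n - 8 > y + 3*y + 2)) must hold; in canonical form it is y <= 2 or ((4*n <= (2/3)*y - 5 and 3*n != y + 2) -> (y = -11 -> 2*n + 3*y < -10)).
Before assert 3*n - 5 <= -4: 3*n <= 1 and (y <= 2 or ((4*n <= (2/3)*y - 5 and 3*n != y + 2) -> (y = -11 -> 2*n + 3*y < -10)))
Before y := 2*n + 2: 3*n <= 1 and (2*n <= 0 or (((8/3)*n <= -11/3 and n != 4) -> (2*n = -13 -> 8*n < -16)))
Before n := n: 3*n <= 1 and (2*n <= 0 or (((8/3)*n <= -11/3 and n != 4) -> (2*n = -13 -> 8*n < -16)))
Then branch requires 3*n <= 1 and (2*n <= 0 or (((8/3)*n <= -11/3 and n != 4) -> (2*n = -13 -> 8*n < -16))); else branch requires 3*n <= 1 and (2*n <= 0 or (((8/3)*n <= -11/3 and n != 4) -> (2*n = -13 -> 8*n < -16))).
Before the if: ((not (2*n + 2*y > 8)) -> (3*n <= 1 and (2*n <= 0 or (((8/3)*n <= -11/3 and n != 4) -> (2*n = -13 -> 8*n < -16))))) and (2*n + 2*y > 8 -> (3*n <= 1 and (2*n <= 0 or (((8/3)*n <= -11/3 and n != 4) -> (2*n = -13 -> 8*n < -16)))))
Answer: WP = ((not (2*n + 2*y > 8)) -> (3*n <= 1 and (2*n <= 0 or (((8/3)*n <= -11/3 and n != 4) -> (2*n = -13 -> 8*n < -16))))) and (2*n + 2*y > 8 -> (3*n <= 1 and (2*n <= 0 or (((8/3)*n <= -11/3 and n != 4) -> (2*n = -13 -> 8*n < -16)))))


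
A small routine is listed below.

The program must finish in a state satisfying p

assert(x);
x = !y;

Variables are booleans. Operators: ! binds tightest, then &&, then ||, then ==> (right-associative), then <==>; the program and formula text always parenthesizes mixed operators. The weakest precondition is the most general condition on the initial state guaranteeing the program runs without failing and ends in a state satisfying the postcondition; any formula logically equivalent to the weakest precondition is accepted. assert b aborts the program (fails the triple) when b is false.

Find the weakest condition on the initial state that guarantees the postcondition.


Working backward. After the program, p must hold.
Before x := !y: p
Before assert x: x && p
Answer: WP = x && p


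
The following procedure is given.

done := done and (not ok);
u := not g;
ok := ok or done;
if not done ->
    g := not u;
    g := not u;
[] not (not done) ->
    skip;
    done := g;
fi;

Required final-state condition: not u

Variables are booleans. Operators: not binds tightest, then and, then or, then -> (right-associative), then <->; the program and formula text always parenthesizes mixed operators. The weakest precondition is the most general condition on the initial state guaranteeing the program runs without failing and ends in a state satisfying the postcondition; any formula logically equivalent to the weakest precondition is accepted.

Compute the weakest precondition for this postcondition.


Working backward. After the program, not u must hold.
Then branch requires not u; else branch requires not u.
Before the if: ((not done) -> (not u)) and (done -> (not u))
Before ok := ok or done: ((not done) -> (not u)) and (done -> (not u))
Before u := not g: ((not done) -> g) and (done -> g)
Before done := done and (not ok): ((not (done and (not ok))) -> g) and ((done and (not ok)) -> g)
Answer: WP = ((not (done and (not ok))) -> g) and ((done and (not ok)) -> g)


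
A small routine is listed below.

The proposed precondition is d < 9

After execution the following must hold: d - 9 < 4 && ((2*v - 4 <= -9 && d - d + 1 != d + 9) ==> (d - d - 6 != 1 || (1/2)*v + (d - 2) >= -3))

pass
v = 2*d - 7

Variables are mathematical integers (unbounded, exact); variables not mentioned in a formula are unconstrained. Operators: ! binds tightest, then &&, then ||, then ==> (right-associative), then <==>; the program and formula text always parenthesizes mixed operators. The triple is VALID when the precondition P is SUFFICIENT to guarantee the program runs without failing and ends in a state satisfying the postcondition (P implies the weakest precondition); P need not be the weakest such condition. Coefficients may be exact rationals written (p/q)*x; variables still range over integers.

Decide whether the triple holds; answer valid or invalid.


Working backward. After the program, the postcondition d - 9 < 4 && ((2*v - 4 <= -9 && d - d + 1 != d + 9) ==> (d - d - 6 != 1 || (1/2)*v + (d - 2) >= -3)) must hold; in canonical form it is d < 13.
Before v := 2*d - 7: d < 13
Before skip: d < 13
The weakest precondition is d < 13.
Check whether d < 9 implies it.
Every state satisfying the precondition satisfies the weakest precondition: the implication holds.
Answer: valid


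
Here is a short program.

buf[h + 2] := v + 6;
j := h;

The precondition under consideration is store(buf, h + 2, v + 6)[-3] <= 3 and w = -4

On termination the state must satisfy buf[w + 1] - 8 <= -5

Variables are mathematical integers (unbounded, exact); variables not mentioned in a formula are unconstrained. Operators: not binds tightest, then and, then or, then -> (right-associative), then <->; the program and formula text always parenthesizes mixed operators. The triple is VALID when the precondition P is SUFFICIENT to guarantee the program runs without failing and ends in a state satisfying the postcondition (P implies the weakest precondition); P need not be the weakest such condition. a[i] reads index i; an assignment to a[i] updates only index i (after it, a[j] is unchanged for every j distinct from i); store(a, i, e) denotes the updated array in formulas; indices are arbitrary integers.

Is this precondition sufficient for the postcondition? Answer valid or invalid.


Working backward. After the program, the postcondition buf[w + 1] - 8 <= -5 must hold; in canonical form it is buf[w + 1] <= 3.
Before j := h: buf[w + 1] <= 3
Before buf[h + 2] := v + 6: store(buf, h + 2, v + 6)[w + 1] <= 3
The weakest precondition is store(buf, h + 2, v + 6)[w + 1] <= 3.
Check whether store(buf, h + 2, v + 6)[-3] <= 3 and w = -4 implies it.
Every state satisfying the precondition satisfies the weakest precondition: the implication holds.
Answer: valid


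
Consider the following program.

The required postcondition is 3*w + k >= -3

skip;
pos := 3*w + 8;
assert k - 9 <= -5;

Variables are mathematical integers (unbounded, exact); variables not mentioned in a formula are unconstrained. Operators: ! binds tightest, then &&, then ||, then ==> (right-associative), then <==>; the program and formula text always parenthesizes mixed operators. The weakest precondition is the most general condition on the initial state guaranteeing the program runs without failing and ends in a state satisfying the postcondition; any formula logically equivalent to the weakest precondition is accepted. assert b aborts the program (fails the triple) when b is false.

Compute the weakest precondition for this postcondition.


Working backward. After the program, the postcondition 3*w + k >= -3 must hold; in canonical form it is k + 3*w >= -3.
Before assert k - 9 <= -5: k <= 4 && k + 3*w >= -3
Before pos := 3*w + 8: k <= 4 && k + 3*w >= -3
Before skip: k <= 4 && k + 3*w >= -3
Answer: WP = k <= 4 && k + 3*w >= -3


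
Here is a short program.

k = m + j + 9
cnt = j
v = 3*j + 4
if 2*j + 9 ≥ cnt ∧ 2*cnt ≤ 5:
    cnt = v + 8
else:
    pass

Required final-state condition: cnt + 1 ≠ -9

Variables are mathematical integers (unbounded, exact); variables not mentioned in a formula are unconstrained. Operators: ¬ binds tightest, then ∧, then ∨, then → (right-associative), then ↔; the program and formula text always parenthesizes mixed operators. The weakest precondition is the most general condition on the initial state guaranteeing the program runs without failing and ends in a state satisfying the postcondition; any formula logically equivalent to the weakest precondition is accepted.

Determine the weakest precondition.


Working backward. After the program, the postcondition cnt + 1 ≠ -9 must hold; in canonical form it is cnt ≠ -10.
Then branch requires v ≠ -18; else branch requires cnt ≠ -10.
Before the if: ((2*j ≥ cnt - 9 ∧ 2*cnt ≤ 5) → v ≠ -18) ∧ ((¬(2*j ≥ cnt - 9 ∧ 2*cnt ≤ 5)) → cnt ≠ -10)
Before v := 3*j + 4: ((2*j ≥ cnt - 9 ∧ 2*cnt ≤ 5) → 3*j ≠ -22) ∧ ((¬(2*j ≥ cnt - 9 ∧ 2*cnt ≤ 5)) → cnt ≠ -10)
Before cnt := j: ((j ≥ -9 ∧ 2*j ≤ 5) → 3*j ≠ -22) ∧ ((¬(j ≥ -9 ∧ 2*j ≤ 5)) → j ≠ -10)
Before k := m + j + 9: ((j ≥ -9 ∧ 2*j ≤ 5) → 3*j ≠ -22) ∧ ((¬(j ≥ -9 ∧ 2*j ≤ 5)) → j ≠ -10)
Answer: WP = ((j ≥ -9 ∧ 2*j ≤ 5) → 3*j ≠ -22) ∧ ((¬(j ≥ -9 ∧ 2*j ≤ 5)) → j ≠ -10)


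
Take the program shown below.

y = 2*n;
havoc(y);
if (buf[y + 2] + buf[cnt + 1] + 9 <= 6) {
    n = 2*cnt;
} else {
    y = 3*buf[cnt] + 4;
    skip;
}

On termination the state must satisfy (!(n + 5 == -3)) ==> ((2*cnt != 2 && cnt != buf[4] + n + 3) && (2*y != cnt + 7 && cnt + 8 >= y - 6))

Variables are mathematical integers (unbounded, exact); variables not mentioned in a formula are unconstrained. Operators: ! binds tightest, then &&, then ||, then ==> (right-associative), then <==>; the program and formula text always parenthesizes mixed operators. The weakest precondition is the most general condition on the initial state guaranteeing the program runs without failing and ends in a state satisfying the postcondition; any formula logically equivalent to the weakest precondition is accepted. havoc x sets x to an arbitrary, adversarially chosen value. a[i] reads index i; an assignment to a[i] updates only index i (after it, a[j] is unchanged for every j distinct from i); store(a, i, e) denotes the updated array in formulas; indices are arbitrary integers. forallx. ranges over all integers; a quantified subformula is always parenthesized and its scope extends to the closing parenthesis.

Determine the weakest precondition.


Working backward. After the program, the postcondition (!(n + 5 == -3)) ==> ((2*cnt != 2 && cnt != buf[4] + n + 3) && (2*y != cnt + 7 && cnt + 8 >= y - 6)) must hold; in canonical form it is (!(n == -8)) ==> (2*cnt != 2 && cnt != buf[4] + n + 3 && 2*y != cnt + 7 && cnt >= y - 14).
Then branch requires (!(2*cnt == -8)) ==> (2*cnt != 2 && buf[4] + cnt != -3 && 2*y != cnt + 7 && cnt >= y - 14); else branch requires (!(n == -8)) ==> (2*cnt != 2 && cnt != buf[4] + n + 3 && 6*buf[cnt] != cnt - 1 && cnt >= 3*buf[cnt] - 10).
Before the if: (buf[cnt + 1] + buf[y + 2] <= -3 ==> ((!(2*cnt == -8)) ==> (2*cnt != 2 && buf[4] + cnt != -3 && 2*y != cnt + 7 && cnt >= y - 14))) && ((!(buf[cnt + 1] + buf[y + 2] <= -3)) ==> ((!(n == -8)) ==> (2*cnt != 2 && cnt != buf[4] + n + 3 && 6*buf[cnt] != cnt - 1 && cnt >= 3*buf[cnt] - 10)))
Before havoc y: forall y_1. ((buf[cnt + 1] + buf[y_1 + 2] <= -3 ==> ((!(2*cnt == -8)) ==> (2*cnt != 2 && buf[4] + cnt != -3 && 2*y_1 != cnt + 7 && cnt >= y_1 - 14))) && ((!(buf[cnt + 1] + buf[y_1 + 2] <= -3)) ==> ((!(n == -8)) ==> (2*cnt != 2 && cnt != buf[4] + n + 3 && 6*buf[cnt] != cnt - 1 && cnt >= 3*buf[cnt] - 10))))
Before y := 2*n: forall y_1. ((buf[cnt + 1] + buf[y_1 + 2] <= -3 ==> ((!(2*cnt == -8)) ==> (2*cnt != 2 && buf[4] + cnt != -3 && 2*y_1 != cnt + 7 && cnt >= y_1 - 14))) && ((!(buf[cnt + 1] + buf[y_1 + 2] <= -3)) ==> ((!(n == -8)) ==> (2*cnt != 2 && cnt != buf[4] + n + 3 && 6*buf[cnt] != cnt - 1 && cnt >= 3*buf[cnt] - 10))))
Answer: WP = forall y_1. ((buf[cnt + 1] + buf[y_1 + 2] <= -3 ==> ((!(2*cnt == -8)) ==> (2*cnt != 2 && buf[4] + cnt != -3 && 2*y_1 != cnt + 7 && cnt >= y_1 - 14))) && ((!(buf[cnt + 1] + buf[y_1 + 2] <= -3)) ==> ((!(n == -8)) ==> (2*cnt != 2 && cnt != buf[4] + n + 3 && 6*buf[cnt] != cnt - 1 && cnt >= 3*buf[cnt] - 10))))


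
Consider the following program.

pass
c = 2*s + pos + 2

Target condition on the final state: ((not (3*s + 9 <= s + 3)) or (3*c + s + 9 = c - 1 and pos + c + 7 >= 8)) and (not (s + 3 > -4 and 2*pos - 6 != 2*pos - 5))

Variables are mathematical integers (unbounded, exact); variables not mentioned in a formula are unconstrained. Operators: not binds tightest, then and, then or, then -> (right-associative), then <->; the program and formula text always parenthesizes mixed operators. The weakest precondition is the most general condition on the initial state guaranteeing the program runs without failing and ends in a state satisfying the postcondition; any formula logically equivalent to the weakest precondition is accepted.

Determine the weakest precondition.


Working backward. After the program, the postcondition ((not (3*s + 9 <= s + 3)) or (3*c + s + 9 = c - 1 and pos + c + 7 >= 8)) and (not (s + 3 > -4 and 2*pos - 6 != 2*pos - 5)) must hold; in canonical form it is ((not (2*s <= -6)) or (2*c + s = -10 and c + pos >= 1)) and (not (s > -7)).
Before c := 2*s + pos + 2: ((not (2*s <= -6)) or (2*pos + 5*s = -14 and 2*pos + 2*s >= -1)) and (not (s > -7))
Before skip: ((not (2*s <= -6)) or (2*pos + 5*s = -14 and 2*pos + 2*s >= -1)) and (not (s > -7))
Answer: WP = ((not (2*s <= -6)) or (2*pos + 5*s = -14 and 2*pos + 2*s >= -1)) and (not (s > -7))


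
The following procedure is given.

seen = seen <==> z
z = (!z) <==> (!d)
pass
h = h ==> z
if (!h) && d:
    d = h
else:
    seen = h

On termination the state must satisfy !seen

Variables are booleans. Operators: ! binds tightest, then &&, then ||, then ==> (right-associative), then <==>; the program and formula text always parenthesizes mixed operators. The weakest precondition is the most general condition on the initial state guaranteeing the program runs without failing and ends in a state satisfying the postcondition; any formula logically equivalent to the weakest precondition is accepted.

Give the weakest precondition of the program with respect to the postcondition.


Working backward. After the program, !seen must hold.
Then branch requires !seen; else branch requires !h.
Before the if: (((!h) && d) ==> (!seen)) && ((!((!h) && d)) ==> (!h))
Before h := h ==> z: (((!(h ==> z)) && d) ==> (!seen)) && ((!((!(h ==> z)) && d)) ==> (!(h ==> z)))
Before skip: (((!(h ==> z)) && d) ==> (!seen)) && ((!((!(h ==> z)) && d)) ==> (!(h ==> z)))
Before z := (!z) <==> (!d): (((!(h ==> ((!z) <==> (!d)))) && d) ==> (!seen)) && ((!((!(h ==> ((!z) <==> (!d)))) && d)) ==> (!(h ==> ((!z) <==> (!d)))))
Before seen := seen <==> z: (((!(h ==> ((!z) <==> (!d)))) && d) ==> (!(seen <==> z))) && ((!((!(h ==> ((!z) <==> (!d)))) && d)) ==> (!(h ==> ((!z) <==> (!d)))))
Answer: WP = (((!(h ==> ((!z) <==> (!d)))) && d) ==> (!(seen <==> z))) && ((!((!(h ==> ((!z) <==> (!d)))) && d)) ==> (!(h ==> ((!z) <==> (!d)))))


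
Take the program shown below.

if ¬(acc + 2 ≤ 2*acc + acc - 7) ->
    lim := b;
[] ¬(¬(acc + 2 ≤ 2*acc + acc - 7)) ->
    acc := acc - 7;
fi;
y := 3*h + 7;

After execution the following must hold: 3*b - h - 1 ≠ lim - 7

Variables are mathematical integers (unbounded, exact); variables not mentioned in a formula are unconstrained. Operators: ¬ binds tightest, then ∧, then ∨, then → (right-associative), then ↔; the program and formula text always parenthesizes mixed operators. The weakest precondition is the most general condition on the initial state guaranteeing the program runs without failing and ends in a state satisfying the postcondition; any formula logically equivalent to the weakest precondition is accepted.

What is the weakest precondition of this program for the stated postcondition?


Working backward. After the program, the postcondition 3*b - h - 1 ≠ lim - 7 must hold; in canonical form it is 3*b ≠ h + lim - 6.
Before y := 3*h + 7: 3*b ≠ h + lim - 6
Then branch requires 2*b ≠ h - 6; else branch requires 3*b ≠ h + lim - 6.
Before the if: ((¬(2*acc ≥ 9)) → 2*b ≠ h - 6) ∧ (2*acc ≥ 9 → 3*b ≠ h + lim - 6)
Answer: WP = ((¬(2*acc ≥ 9)) → 2*b ≠ h - 6) ∧ (2*acc ≥ 9 → 3*b ≠ h + lim - 6)


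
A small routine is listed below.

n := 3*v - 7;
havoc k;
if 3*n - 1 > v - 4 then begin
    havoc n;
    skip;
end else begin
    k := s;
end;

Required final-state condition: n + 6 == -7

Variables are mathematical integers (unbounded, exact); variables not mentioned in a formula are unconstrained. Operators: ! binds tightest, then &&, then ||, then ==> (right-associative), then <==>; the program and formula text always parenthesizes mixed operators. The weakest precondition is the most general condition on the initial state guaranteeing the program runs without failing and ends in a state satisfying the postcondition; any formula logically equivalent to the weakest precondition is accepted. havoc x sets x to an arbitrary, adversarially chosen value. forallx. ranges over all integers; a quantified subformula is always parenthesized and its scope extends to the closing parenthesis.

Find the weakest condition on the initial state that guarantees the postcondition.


Working backward. After the program, the postcondition n + 6 == -7 must hold; in canonical form it is n == -13.
Then branch requires forall n_1. n_1 == -13; else branch requires n == -13.
Before the if: (3*n > v - 3 ==> (forall n_1. n_1 == -13)) && ((!(3*n > v - 3)) ==> n == -13)
Before havoc k: (3*n > v - 3 ==> (forall n_1. n_1 == -13)) && ((!(3*n > v - 3)) ==> n == -13)
Before n := 3*v - 7: (8*v > 18 ==> (forall n_1. n_1 == -13)) && ((!(8*v > 18)) ==> 3*v == -6)
Answer: WP = (8*v > 18 ==> (forall n_1. n_1 == -13)) && ((!(8*v > 18)) ==> 3*v == -6)


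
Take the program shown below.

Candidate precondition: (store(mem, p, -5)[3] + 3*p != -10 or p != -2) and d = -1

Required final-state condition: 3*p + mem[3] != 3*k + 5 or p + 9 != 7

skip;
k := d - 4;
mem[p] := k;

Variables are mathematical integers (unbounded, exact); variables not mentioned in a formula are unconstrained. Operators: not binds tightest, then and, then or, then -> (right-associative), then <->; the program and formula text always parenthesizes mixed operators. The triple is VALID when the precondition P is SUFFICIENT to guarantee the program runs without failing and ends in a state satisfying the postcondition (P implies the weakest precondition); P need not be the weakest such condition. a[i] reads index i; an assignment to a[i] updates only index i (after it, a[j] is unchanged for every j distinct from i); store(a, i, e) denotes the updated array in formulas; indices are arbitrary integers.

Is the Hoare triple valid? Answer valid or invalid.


Working backward. After the program, the postcondition 3*p + mem[3] != 3*k + 5 or p + 9 != 7 must hold; in canonical form it is mem[3] + 3*p != 3*k + 5 or p != -2.
Before mem[p] := k: store(mem, p, k)[3] + 3*p != 3*k + 5 or p != -2
Before k := d - 4: store(mem, p, d - 4)[3] + 3*p != 3*d - 7 or p != -2
Before skip: store(mem, p, d - 4)[3] + 3*p != 3*d - 7 or p != -2
The weakest precondition is store(mem, p, d - 4)[3] + 3*p != 3*d - 7 or p != -2.
Check whether (store(mem, p, -5)[3] + 3*p != -10 or p != -2) and d = -1 implies it.
Every state satisfying the precondition satisfies the weakest precondition: the implication holds.
Answer: valid


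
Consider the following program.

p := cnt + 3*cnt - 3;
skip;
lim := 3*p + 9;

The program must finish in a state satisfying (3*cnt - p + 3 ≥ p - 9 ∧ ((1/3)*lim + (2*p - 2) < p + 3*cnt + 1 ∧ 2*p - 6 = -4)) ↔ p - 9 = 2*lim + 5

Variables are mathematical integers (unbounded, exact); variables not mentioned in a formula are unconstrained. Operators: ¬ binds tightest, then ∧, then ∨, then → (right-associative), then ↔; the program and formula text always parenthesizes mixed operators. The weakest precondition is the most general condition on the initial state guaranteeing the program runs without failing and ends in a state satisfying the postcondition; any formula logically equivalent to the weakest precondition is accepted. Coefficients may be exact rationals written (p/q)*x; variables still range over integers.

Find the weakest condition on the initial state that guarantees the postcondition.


Working backward. After the program, the postcondition (3*cnt - p + 3 ≥ p - 9 ∧ ((1/3)*lim + (2*p - 2) < p + 3*cnt + 1 ∧ 2*p - 6 = -4)) ↔ p - 9 = 2*lim + 5 must hold; in canonical form it is (3*cnt ≥ 2*p - 12 ∧ (1/3)*lim + p < 3*cnt + 3 ∧ 2*p = 2) ↔ p = 2*lim + 14.
Before lim := 3*p + 9: (3*cnt ≥ 2*p - 12 ∧ 2*p < 3*cnt ∧ 2*p = 2) ↔ 5*p = -32
Before skip: (3*cnt ≥ 2*p - 12 ∧ 2*p < 3*cnt ∧ 2*p = 2) ↔ 5*p = -32
Before p := cnt + 3*cnt - 3: (5*cnt ≤ 18 ∧ 5*cnt < 6 ∧ 8*cnt = 8) ↔ 20*cnt = -17
Answer: WP = (5*cnt ≤ 18 ∧ 5*cnt < 6 ∧ 8*cnt = 8) ↔ 20*cnt = -17


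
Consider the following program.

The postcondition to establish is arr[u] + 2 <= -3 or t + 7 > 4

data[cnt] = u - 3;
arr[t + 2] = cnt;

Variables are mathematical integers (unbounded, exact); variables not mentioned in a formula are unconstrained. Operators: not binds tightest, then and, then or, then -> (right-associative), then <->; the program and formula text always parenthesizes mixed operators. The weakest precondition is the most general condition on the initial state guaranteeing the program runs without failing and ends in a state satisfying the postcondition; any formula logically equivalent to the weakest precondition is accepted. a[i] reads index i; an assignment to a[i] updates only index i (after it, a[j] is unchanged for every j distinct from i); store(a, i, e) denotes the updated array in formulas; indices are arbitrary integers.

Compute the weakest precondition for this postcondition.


Working backward. After the program, the postcondition arr[u] + 2 <= -3 or t + 7 > 4 must hold; in canonical form it is arr[u] <= -5 or t > -3.
Before arr[t + 2] := cnt: store(arr, t + 2, cnt)[u] <= -5 or t > -3
Before data[cnt] := u - 3: store(arr, t + 2, cnt)[u] <= -5 or t > -3
Answer: WP = store(arr, t + 2, cnt)[u] <= -5 or t > -3


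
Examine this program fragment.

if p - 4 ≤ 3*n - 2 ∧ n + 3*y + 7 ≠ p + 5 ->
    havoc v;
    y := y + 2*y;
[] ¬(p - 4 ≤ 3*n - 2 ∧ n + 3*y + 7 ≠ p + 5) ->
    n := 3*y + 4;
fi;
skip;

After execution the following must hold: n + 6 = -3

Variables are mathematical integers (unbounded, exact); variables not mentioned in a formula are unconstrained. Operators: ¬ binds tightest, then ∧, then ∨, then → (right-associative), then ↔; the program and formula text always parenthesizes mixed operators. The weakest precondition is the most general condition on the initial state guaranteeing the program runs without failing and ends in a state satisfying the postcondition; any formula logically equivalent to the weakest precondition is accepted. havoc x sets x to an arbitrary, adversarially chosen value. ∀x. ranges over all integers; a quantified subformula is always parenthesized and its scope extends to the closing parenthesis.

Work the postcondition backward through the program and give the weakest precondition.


Working backward. After the program, the postcondition n + 6 = -3 must hold; in canonical form it is n = -9.
Before skip: n = -9
Then branch requires n = -9; else branch requires 3*y = -13.
Before the if: ((p ≤ 3*n + 2 ∧ n + 3*y ≠ p - 2) → n = -9) ∧ ((¬(p ≤ 3*n + 2 ∧ n + 3*y ≠ p - 2)) → 3*y = -13)
Answer: WP = ((p ≤ 3*n + 2 ∧ n + 3*y ≠ p - 2) → n = -9) ∧ ((¬(p ≤ 3*n + 2 ∧ n + 3*y ≠ p - 2)) → 3*y = -13)


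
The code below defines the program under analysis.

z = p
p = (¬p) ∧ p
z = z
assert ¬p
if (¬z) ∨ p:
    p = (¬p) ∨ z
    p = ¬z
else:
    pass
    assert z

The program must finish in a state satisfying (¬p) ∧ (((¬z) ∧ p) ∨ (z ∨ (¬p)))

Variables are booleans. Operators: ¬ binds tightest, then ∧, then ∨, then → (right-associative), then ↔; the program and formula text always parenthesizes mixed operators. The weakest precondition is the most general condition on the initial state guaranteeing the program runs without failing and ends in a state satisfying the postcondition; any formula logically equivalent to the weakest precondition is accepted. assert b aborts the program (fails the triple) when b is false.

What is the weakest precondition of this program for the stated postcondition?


Working backward. After the program, the postcondition (¬p) ∧ (((¬z) ∧ p) ∨ (z ∨ (¬p))) must hold; in canonical form it is (¬p) ∧ (((¬z) ∧ p) ∨ z ∨ (¬p)).
Then branch requires z; else branch requires z ∧ (¬p) ∧ (((¬z) ∧ p) ∨ z ∨ (¬p)).
Before the if: (((¬z) ∨ p) → z) ∧ ((¬((¬z) ∨ p)) → (z ∧ (¬p) ∧ (((¬z) ∧ p) ∨ z ∨ (¬p))))
Before assert ¬p: (¬p) ∧ (((¬z) ∨ p) → z) ∧ ((¬((¬z) ∨ p)) → (z ∧ (¬p) ∧ (((¬z) ∧ p) ∨ z ∨ (¬p))))
Before z := z: (¬p) ∧ (((¬z) ∨ p) → z) ∧ ((¬((¬z) ∨ p)) → (z ∧ (¬p) ∧ (((¬z) ∧ p) ∨ z ∨ (¬p))))
Before p := (¬p) ∧ p: (¬z) → z
Before z := p: (¬p) → p
Answer: WP = (¬p) → p


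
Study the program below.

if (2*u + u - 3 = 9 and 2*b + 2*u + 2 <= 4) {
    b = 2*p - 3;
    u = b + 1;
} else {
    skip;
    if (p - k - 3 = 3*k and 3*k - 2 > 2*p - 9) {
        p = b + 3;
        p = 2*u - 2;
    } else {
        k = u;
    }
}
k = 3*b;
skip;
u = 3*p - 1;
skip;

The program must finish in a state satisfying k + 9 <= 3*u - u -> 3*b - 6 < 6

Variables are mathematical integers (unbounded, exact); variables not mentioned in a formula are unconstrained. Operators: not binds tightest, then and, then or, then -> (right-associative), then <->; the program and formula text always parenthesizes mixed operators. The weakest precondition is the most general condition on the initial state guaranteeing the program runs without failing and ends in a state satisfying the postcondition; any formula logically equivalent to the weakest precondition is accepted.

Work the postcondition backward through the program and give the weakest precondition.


Working backward. After the program, the postcondition k + 9 <= 3*u - u -> 3*b - 6 < 6 must hold; in canonical form it is k <= 2*u - 9 -> 3*b < 12.
Before skip: k <= 2*u - 9 -> 3*b < 12
Before u := 3*p - 1: k <= 6*p - 11 -> 3*b < 12
Before skip: k <= 6*p - 11 -> 3*b < 12
Before k := 3*b: 3*b <= 6*p - 11 -> 3*b < 12
Then branch requires true; else branch requires ((p = 4*k + 3 and 3*k > 2*p - 7) -> (3*b <= 12*u - 23 -> 3*b < 12)) and ((not (p = 4*k + 3 and 3*k > 2*p - 7)) -> (3*b <= 6*p - 11 -> 3*b < 12)).
Before the if: (not (3*u = 12 and 2*b + 2*u <= 2)) -> (((p = 4*k + 3 and 3*k > 2*p - 7) -> (3*b <= 12*u - 23 -> 3*b < 12)) and ((not (p = 4*k + 3 and 3*k > 2*p - 7)) -> (3*b <= 6*p - 11 -> 3*b < 12)))
Answer: WP = (not (3*u = 12 and 2*b + 2*u <= 2)) -> (((p = 4*k + 3 and 3*k > 2*p - 7) -> (3*b <= 12*u - 23 -> 3*b < 12)) and ((not (p = 4*k + 3 and 3*k > 2*p - 7)) -> (3*b <= 6*p - 11 -> 3*b < 12)))


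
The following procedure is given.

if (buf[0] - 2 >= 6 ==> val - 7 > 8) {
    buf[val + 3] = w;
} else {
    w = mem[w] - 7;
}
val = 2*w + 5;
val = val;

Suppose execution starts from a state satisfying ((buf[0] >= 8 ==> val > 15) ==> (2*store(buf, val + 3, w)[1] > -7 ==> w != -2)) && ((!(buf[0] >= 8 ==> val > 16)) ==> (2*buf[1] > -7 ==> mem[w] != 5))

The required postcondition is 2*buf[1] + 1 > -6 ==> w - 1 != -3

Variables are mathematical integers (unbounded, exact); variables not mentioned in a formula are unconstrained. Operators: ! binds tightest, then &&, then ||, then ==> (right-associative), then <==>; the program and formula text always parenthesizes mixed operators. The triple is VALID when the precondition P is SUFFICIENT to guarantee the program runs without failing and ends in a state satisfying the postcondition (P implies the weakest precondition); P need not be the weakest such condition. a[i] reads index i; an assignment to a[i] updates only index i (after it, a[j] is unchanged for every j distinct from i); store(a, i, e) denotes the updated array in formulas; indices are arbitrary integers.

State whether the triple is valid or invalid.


Working backward. After the program, the postcondition 2*buf[1] + 1 > -6 ==> w - 1 != -3 must hold; in canonical form it is 2*buf[1] > -7 ==> w != -2.
Before val := val: 2*buf[1] > -7 ==> w != -2
Before val := 2*w + 5: 2*buf[1] > -7 ==> w != -2
Then branch requires 2*store(buf, val + 3, w)[1] > -7 ==> w != -2; else branch requires 2*buf[1] > -7 ==> mem[w] != 5.
Before the if: ((buf[0] >= 8 ==> val > 15) ==> (2*store(buf, val + 3, w)[1] > -7 ==> w != -2)) && ((!(buf[0] >= 8 ==> val > 15)) ==> (2*buf[1] > -7 ==> mem[w] != 5))
The weakest precondition is ((buf[0] >= 8 ==> val > 15) ==> (2*store(buf, val + 3, w)[1] > -7 ==> w != -2)) && ((!(buf[0] >= 8 ==> val > 15)) ==> (2*buf[1] > -7 ==> mem[w] != 5)).
Check whether ((buf[0] >= 8 ==> val > 15) ==> (2*store(buf, val + 3, w)[1] > -7 ==> w != -2)) && ((!(buf[0] >= 8 ==> val > 16)) ==> (2*buf[1] > -7 ==> mem[w] != 5)) implies it.
Every state satisfying the precondition satisfies the weakest precondition: the implication holds.
Answer: valid


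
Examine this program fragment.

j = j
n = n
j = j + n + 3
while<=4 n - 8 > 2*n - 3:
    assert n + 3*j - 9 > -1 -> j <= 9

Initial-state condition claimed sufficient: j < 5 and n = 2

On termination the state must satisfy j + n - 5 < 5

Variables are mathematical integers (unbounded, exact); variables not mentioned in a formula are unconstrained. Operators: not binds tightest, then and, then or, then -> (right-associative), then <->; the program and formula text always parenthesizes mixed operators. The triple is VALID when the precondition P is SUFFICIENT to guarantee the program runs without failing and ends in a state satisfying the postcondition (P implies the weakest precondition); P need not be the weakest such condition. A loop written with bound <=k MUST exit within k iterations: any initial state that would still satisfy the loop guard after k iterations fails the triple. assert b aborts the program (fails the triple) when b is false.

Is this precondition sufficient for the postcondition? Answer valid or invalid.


Working backward. After the program, the postcondition j + n - 5 < 5 must hold; in canonical form it is j + n < 10.
Before the loop (bound <=4), unroll the exhaustion recursion (WP_0 = exit-now case; WP_j = one more guarded iteration, up to j = 4):
  WP_0: (not (n < -5)) and j + n < 10
  WP_1: (n < -5 -> ((3*j + n > 8 -> j <= 9) and (not (n < -5)) and j + n < 10)) and ((not (n < -5)) -> j + n < 10)
  WP_2: (n < -5 -> ((3*j + n > 8 -> j <= 9) and (n < -5 -> ((3*j + n > 8 -> j <= 9) and (not (n < -5)) and j + n < 10)) and ((not (n < -5)) -> j + n < 10))) and ((not (n < -5)) -> j + n < 10)
  WP_3: (n < -5 -> ((3*j + n > 8 -> j <= 9) and (n < -5 -> ((3*j + n > 8 -> j <= 9) and (n < -5 -> ((3*j + n > 8 -> j <= 9) and (not (n < -5)) and j + n < 10)) and ((not (n < -5)) -> j + n < 10))) and ((not (n < -5)) -> j + n < 10))) and ((not (n < -5)) -> j + n < 10)
  WP_4: (n < -5 -> ((3*j + n > 8 -> j <= 9) and (n < -5 -> ((3*j + n > 8 -> j <= 9) and (n < -5 -> ((3*j + n > 8 -> j <= 9) and (n < -5 -> ((3*j + n > 8 -> j <= 9) and (not (n < -5)) and j + n < 10)) and ((not (n < -5)) -> j + n < 10))) and ((not (n < -5)) -> j + n < 10))) and ((not (n < -5)) -> j + n < 10))) and ((not (n < -5)) -> j + n < 10)
So before the loop: (n < -5 -> ((3*j + n > 8 -> j <= 9) and (n < -5 -> ((3*j + n > 8 -> j <= 9) and (n < -5 -> ((3*j + n > 8 -> j <= 9) and (n < -5 -> ((3*j + n > 8 -> j <= 9) and (not (n < -5)) and j + n < 10)) and ((not (n < -5)) -> j + n < 10))) and ((not (n < -5)) -> j + n < 10))) and ((not (n < -5)) -> j + n < 10))) and ((not (n < -5)) -> j + n < 10)
Before j := j + n + 3: (n < -5 -> ((3*j + 4*n > -1 -> j + n <= 6) and (n < -5 -> ((3*j + 4*n > -1 -> j + n <= 6) and (n < -5 -> ((3*j + 4*n > -1 -> j + n <= 6) and (n < -5 -> ((3*j + 4*n > -1 -> j + n <= 6) and (not (n < -5)) and j + 2*n < 7)) and ((not (n < -5)) -> j + 2*n < 7))) and ((not (n < -5)) -> j + 2*n < 7))) and ((not (n < -5)) -> j + 2*n < 7))) and ((not (n < -5)) -> j + 2*n < 7)
Before n := n: (n < -5 -> ((3*j + 4*n > -1 -> j + n <= 6) and (n < -5 -> ((3*j + 4*n > -1 -> j + n <= 6) and (n < -5 -> ((3*j + 4*n > -1 -> j + n <= 6) and (n < -5 -> ((3*j + 4*n > -1 -> j + n <= 6) and (not (n < -5)) and j + 2*n < 7)) and ((not (n < -5)) -> j + 2*n < 7))) and ((not (n < -5)) -> j + 2*n < 7))) and ((not (n < -5)) -> j + 2*n < 7))) and ((not (n < -5)) -> j + 2*n < 7)
Before j := j: (n < -5 -> ((3*j + 4*n > -1 -> j + n <= 6) and (n < -5 -> ((3*j + 4*n > -1 -> j + n <= 6) and (n < -5 -> ((3*j + 4*n > -1 -> j + n <= 6) and (n < -5 -> ((3*j + 4*n > -1 -> j + n <= 6) and (not (n < -5)) and j + 2*n < 7)) and ((not (n < -5)) -> j + 2*n < 7))) and ((not (n < -5)) -> j + 2*n < 7))) and ((not (n < -5)) -> j + 2*n < 7))) and ((not (n < -5)) -> j + 2*n < 7)
The weakest precondition is (n < -5 -> ((3*j + 4*n > -1 -> j + n <= 6) and (n < -5 -> ((3*j + 4*n > -1 -> j + n <= 6) and (n < -5 -> ((3*j + 4*n > -1 -> j + n <= 6) and (n < -5 -> ((3*j + 4*n > -1 -> j + n <= 6) and (not (n < -5)) and j + 2*n < 7)) and ((not (n < -5)) -> j + 2*n < 7))) and ((not (n < -5)) -> j + 2*n < 7))) and ((not (n < -5)) -> j + 2*n < 7))) and ((not (n < -5)) -> j + 2*n < 7).
Check whether j < 5 and n = 2 implies it.
Countermodel: at the initial state j = 3, n = 2, the precondition holds but the weakest precondition fails.
Answer: invalid
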